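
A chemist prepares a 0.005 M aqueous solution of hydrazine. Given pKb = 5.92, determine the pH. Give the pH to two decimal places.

pH = 9.89

N2H4 + H2O ⇌ N2H5+ + OH-
Kb = 10^(−5.92) = 1.20 × 10^-6
From the ICE table, Kb = [OH-]²/(0.005 − [OH-]) = 1.20 × 10^-6.
Neglecting [OH-] in the denominator: [OH-] = √(1.20 × 10^-6 × 0.005) = 7.75 × 10^-5 M
pOH = −log(7.75 × 10^-5) = 4.11; pH = 14.00 − 4.11 = 9.89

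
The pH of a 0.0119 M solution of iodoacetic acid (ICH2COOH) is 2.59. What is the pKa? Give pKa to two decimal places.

pKa = 3.15

[H+] = 10^(-2.59) = 2.57 × 10^-3 M
At equilibrium [HA] = 0.0119 − 2.57 × 10^-3 = 9.33 × 10^-3 M
Ka = [H+][A-]/[HA] = (2.57 × 10^-3)² / 9.33 × 10^-3 = 7.08 × 10^-4
pKa = -log(7.08 × 10^-4) = 3.15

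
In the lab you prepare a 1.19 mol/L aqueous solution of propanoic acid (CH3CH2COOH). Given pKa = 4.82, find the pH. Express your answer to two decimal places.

CH3CH2COOH ⇌ CH3CH2COO- + H+
Ka = 10^(−4.82) = 1.51 × 10^-5
Ka = [H+]²/(1.19 − [H+]) = 1.51 × 10^-5
Since Ka ≪ C₀, [H+] ≈ √(Ka·C₀) = 4.24 × 10^-3 M.
Check: 0.36% ionized — well under 5%, approximation valid.
pH = −log(4.24 × 10^-3) = 2.37

pH = 2.37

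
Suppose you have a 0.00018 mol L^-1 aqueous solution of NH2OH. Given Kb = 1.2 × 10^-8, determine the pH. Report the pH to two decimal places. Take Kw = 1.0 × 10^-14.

pH = 8.17

NH2OH + H2O ⇌ NH3OH+ + OH-
Kb = [OH-]²/(0.00018 − [OH-]) = 1.2 × 10^-8
Neglecting [OH-] in the denominator: [OH-] = √(1.2 × 10^-8 × 0.00018) = 1.47 × 10^-6 M
Check: 0.82% ionized — well under 5%, approximation valid.
pOH = 5.83, so pH = 14.00 − pOH = 8.17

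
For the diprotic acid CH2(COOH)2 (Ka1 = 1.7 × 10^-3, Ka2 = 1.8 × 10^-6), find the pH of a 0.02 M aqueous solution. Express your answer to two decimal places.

Ka1 ≫ Ka2, so treat the first dissociation as the only significant source of H+.
Ka1 = x²/(0.02 − x) = 1.7 × 10^-3
Solving the quadratic: x = (−Ka1 + √(Ka1² + 4·Ka1·C₀))/2 = 5.04 × 10^-3 M
pH = −log(5.04 × 10^-3) = 2.30

pH = 2.30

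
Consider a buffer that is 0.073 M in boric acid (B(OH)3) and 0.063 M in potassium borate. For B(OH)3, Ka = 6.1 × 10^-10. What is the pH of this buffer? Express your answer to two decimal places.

pKa = −log(6.1 × 10^-10) = 9.215
Henderson–Hasselbalch: pH = pKa + log([B(OH)4-]/[B(OH)3]) = 9.215 + log(0.063/0.073)
pH = 9.215 + (-0.064) = 9.15

pH = 9.15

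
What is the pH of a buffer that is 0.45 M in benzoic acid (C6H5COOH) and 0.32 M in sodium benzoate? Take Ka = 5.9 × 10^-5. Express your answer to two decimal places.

pH = 4.08

pKa = −log(5.9 × 10^-5) = 4.229
Using pH = pKa + log([base]/[acid]) with [base]/[acid] = 0.32/0.45:
pH = 4.229 + (-0.148) = 4.08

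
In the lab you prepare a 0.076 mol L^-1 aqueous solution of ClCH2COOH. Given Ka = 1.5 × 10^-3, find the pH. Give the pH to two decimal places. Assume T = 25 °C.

ClCH2COOH ⇌ ClCH2COO- + H+
From the ICE table, Ka = x²/(0.076 − x) = 1.5 × 10^-3.
The 5% rule fails; solving x² + Ka·x − Ka·C₀ = 0 exactly:
x = [−0.0015 + √(0.0015² + 0.000456)]/2 = 9.95 × 10^-3 M
pH = −log(9.95 × 10^-3) = 2.00

pH = 2.00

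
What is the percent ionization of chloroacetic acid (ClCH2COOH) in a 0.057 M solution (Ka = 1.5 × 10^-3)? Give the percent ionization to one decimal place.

15.0%

ClCH2COOH ⇌ ClCH2COO- + H+; let x = [H+] at equilibrium.
Solve x² + 0.0015x − 8.55e-05 = 0 → x = 8.53 × 10^-3 M
% ionization = x/C₀ × 100% = 8.53 × 10^-3/0.057 × 100% = 15.0%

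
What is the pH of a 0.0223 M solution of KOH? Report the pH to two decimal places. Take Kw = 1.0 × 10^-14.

KOH is a strong base; [OH-] = 0.0223 M.
pOH = -log(0.0223) = 1.65
pH = 14.00 - 1.65 = 12.35

pH = 12.35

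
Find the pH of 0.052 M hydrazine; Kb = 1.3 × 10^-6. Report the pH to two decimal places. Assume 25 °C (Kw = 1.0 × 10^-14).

pH = 10.41

N2H4 + H2O ⇌ N2H5+ + OH-
Kb = x²/(0.052 − x) = 1.3 × 10^-6
Assume x ≪ 0.052: x ≈ √(1.3 × 10^-6 × 0.052) = 2.60 × 10^-4 M
pOH = 3.59, so pH = 14.00 − pOH = 10.41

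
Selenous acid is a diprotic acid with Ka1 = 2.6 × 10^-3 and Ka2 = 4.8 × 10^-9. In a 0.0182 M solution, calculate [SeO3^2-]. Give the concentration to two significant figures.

First ionization gives [H+] ≈ [HSeO3-] = 5.70 × 10^-3 M.
Second step: Ka2 = [H+][SeO3^2-]/[HSeO3-] ≈ [SeO3^2-] (since [H+] ≈ [HSeO3-]).
So [SeO3^2-] ≈ Ka2.

4.8 × 10^-9 M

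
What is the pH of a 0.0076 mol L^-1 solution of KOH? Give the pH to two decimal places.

KOH is a strong base; [OH-] = 0.0076 M.
pOH = -log(0.0076) = 2.12
pH = 14.00 - 2.12 = 11.88

pH = 11.88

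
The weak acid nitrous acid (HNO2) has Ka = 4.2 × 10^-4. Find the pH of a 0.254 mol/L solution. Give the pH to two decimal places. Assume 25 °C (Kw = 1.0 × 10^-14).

pH = 1.99

HNO2 ⇌ NO2- + H+
Let x = [H+] at equilibrium. Ka = x²/(0.254 − x).
Neglecting x in the denominator: x = √(4.2 × 10^-4 × 0.254) = 1.03 × 10^-2 M
Check: 4.1% ionized — well under 5%, approximation valid.
pH = −log(1.03 × 10^-2) = 1.99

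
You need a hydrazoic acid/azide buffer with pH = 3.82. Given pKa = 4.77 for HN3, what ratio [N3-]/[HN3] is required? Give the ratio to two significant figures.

pH = pKa + log(r) ⇒ log(r) = 3.82 − 4.77 = -0.95
r = [N3-]/[HN3] = 10^(-0.95) = 0.112

ratio = 0.11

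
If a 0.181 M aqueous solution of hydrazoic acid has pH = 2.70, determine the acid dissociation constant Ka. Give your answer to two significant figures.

[H+] = 10^(-2.70) = 2.00 × 10^-3 M
At equilibrium [HA] = 0.181 − 2.00 × 10^-3 = 1.79 × 10^-1 M
Ka = [H+][A-]/[HA] = (2.00 × 10^-3)² / 1.79 × 10^-1 = 2.2 × 10^-5

Ka = 2.2 × 10^-5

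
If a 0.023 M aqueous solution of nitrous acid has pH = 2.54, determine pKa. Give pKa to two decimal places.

pKa = 3.38

[H+] = 10^(-2.54) = 2.88 × 10^-3 M
At equilibrium [HA] = 0.023 − 2.88 × 10^-3 = 2.01 × 10^-2 M
Ka = [H+][A-]/[HA] = (2.88 × 10^-3)² / 2.01 × 10^-2 = 4.13 × 10^-4
pKa = -log(4.13 × 10^-4) = 3.38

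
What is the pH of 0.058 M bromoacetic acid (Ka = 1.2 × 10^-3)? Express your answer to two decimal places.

BrCH2COOH ⇌ BrCH2COO- + H+
From the ICE table, Ka = x²/(0.058 − x) = 1.2 × 10^-3.
x is not negligible relative to C₀; solve x² + 0.0012·x − 6.96e-05 = 0.
x = (−Ka + √(Ka² + 4·Ka·C₀))/2 = 7.76 × 10^-3 M
pH = −log(7.76 × 10^-3) = 2.11

pH = 2.11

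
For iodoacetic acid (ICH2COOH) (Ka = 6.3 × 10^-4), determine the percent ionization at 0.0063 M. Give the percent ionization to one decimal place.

27.0%

ICH2COOH ⇌ ICH2COO- + H+; let x = [H+] at equilibrium.
Solve x² + 0.00063x − 3.97e-06 = 0 → x = 1.70 × 10^-3 M
Fraction ionized = 1.70 × 10^-3 / 0.0063 = 0.2698 → 27.0%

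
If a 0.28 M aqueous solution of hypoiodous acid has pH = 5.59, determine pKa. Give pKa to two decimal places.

[H+] = 10^(-5.59) = 2.57 × 10^-6 M
At equilibrium [HA] = 0.28 − 2.57 × 10^-6 = 2.80 × 10^-1 M
Ka = [H+][A-]/[HA] = (2.57 × 10^-6)² / 2.80 × 10^-1 = 2.36 × 10^-11
pKa = -log(2.36 × 10^-11) = 10.63

pKa = 10.63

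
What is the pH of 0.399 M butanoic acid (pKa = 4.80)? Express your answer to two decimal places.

pH = 2.60

CH3(CH2)2COOH ⇌ CH3(CH2)2COO- + H+
Ka = 10^(−4.80) = 1.58 × 10^-5
From the ICE table, Ka = [H+]²/(0.399 − [H+]) = 1.58 × 10^-5.
Neglecting [H+] in the denominator: [H+] = √(1.58 × 10^-5 × 0.399) = 2.51 × 10^-3 M
([H+]/C₀ = 0.63% < 5%, so the approximation holds.)
pH = −log[H+] = −log(2.51 × 10^-3) = 2.60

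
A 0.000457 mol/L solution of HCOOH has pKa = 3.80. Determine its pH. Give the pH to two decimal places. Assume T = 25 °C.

HCOOH ⇌ HCOO- + H+
Ka = 10^(−3.80) = 1.58 × 10^-4
Ka = x²/(0.000457 − x) = 1.58 × 10^-4
x is not negligible relative to C₀; solve x² + 0.000158·x − 7.22e-08 = 0.
x = (−Ka + √(Ka² + 4·Ka·C₀))/2 = 2.01 × 10^-4 M
pH = −log[H+] = −log(2.01 × 10^-4) = 3.70

pH = 3.70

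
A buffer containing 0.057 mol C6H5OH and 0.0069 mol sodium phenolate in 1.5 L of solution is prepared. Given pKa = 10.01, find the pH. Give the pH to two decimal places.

Using pH = pKa + log([base]/[acid]) with [base]/[acid] = 0.0069/0.057:
pH = 10.01 + (-0.917) = 9.09

pH = 9.09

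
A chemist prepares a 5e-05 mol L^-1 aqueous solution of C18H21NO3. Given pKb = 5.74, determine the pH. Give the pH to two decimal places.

pH = 8.94

C18H21NO3 + H2O ⇌ C18H22NO3+ + OH-
Kb = 10^(−5.74) = 1.82 × 10^-6
Let x = [OH-] at equilibrium. Kb = x²/(5e-05 − x).
The 5% rule fails; solving x² + Kb·x − Kb·C₀ = 0 exactly:
x = [−1.82e-06 + √(1.82e-06² + 3.64e-10)]/2 = 8.67 × 10^-6 M
pOH = 5.06, so pH = 14.00 − pOH = 8.94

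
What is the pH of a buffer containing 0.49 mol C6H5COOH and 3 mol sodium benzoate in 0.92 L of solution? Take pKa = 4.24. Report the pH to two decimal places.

pH = pKa + log([A⁻]/[HA]) = 4.24 + log(3/0.49)
pH = 4.24 + (+0.787) = 5.03

pH = 5.03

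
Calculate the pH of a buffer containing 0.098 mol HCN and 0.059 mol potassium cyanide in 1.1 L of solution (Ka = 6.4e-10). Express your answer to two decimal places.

pH = 8.97

pKa = −log(6.4 × 10^-10) = 9.194
Henderson–Hasselbalch: pH = pKa + log([CN-]/[HCN]) = 9.194 + log(0.059/0.098)
pH = 9.194 + (-0.220) = 8.97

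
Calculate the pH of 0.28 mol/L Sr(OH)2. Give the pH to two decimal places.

pH = 13.75

Sr(OH)2 is a strong base (each formula unit releases 2 OH-); [OH-] = 0.56 M.
pOH = -log(0.56) = 0.25
pH = 14.00 - 0.25 = 13.75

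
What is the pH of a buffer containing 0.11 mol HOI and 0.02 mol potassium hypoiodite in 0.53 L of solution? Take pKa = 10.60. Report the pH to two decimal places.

pH = 9.86

pH = pKa + log([A⁻]/[HA]) = 10.60 + log(0.02/0.11)
pH = 10.60 + (-0.740) = 9.86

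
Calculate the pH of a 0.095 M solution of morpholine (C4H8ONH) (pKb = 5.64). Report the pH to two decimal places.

pH = 10.67

C4H8ONH + H2O ⇌ C4H8ONH2+ + OH-
Kb = 10^(−5.64) = 2.29 × 10^-6
From the ICE table, Kb = [OH-]²/(0.095 − [OH-]) = 2.29 × 10^-6.
Assume [OH-] ≪ 0.095: [OH-] ≈ √(2.29 × 10^-6 × 0.095) = 4.66 × 10^-4 M
Check: 0.49% ionized — well under 5%, approximation valid.
pOH = −log(4.66 × 10^-4) = 3.33; pH = 14.00 − 3.33 = 10.67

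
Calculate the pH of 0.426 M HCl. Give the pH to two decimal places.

HCl is a strong acid and dissociates completely, so [H+] = 0.426 M.
pH = -log(0.426) = 0.37

pH = 0.37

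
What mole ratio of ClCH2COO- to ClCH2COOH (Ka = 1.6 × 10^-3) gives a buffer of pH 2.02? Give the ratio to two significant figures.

ratio = 0.17

pKa = -log(1.6 × 10^-3) = 2.796
pH = pKa + log(r) ⇒ log(r) = 2.02 − 2.796 = -0.776
r = [ClCH2COO-]/[ClCH2COOH] = 10^(-0.776) = 0.167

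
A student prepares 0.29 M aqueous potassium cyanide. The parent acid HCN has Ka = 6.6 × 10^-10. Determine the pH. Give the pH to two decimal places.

pH = 11.32

CN- is the conjugate base of the weak acid HCN.
Kb = Kw/Ka = 1.0×10^-14 / 6.6 × 10^-10 = 1.52 × 10^-5
Let x = [OH-] at equilibrium. Kb = x²/(0.29 − x).
Neglecting x in the denominator: x = √(1.52 × 10^-5 × 0.29) = 2.10 × 10^-3 M
pOH = 2.68, so pH = 14.00 − pOH = 11.32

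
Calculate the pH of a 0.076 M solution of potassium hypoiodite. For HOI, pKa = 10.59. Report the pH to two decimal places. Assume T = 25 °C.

OI- is the conjugate base of the weak acid HOI.
Ka = 10^(−10.59) = 2.57 × 10^-11
Kb = Kw/Ka = 1.0×10^-14 / 2.57 × 10^-11 = 3.89 × 10^-4
Kb = x²/(0.076 − x) = 3.89 × 10^-4
Here C₀/Kb ≈ 195, so the small-x approximation fails. Use the quadratic:
x = (−Kb + √(Kb² + 4·Kb·C₀))/2 = 5.25 × 10^-3 M
pOH = 2.28, so pH = 14.00 − pOH = 11.72

pH = 11.72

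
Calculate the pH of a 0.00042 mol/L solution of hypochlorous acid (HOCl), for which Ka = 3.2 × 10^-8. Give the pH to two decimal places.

HOCl ⇌ OCl- + H+
Ka = [H+]²/(0.00042 − [H+]) = 3.2 × 10^-8
Since Ka ≪ C₀, [H+] ≈ √(Ka·C₀) = 3.67 × 10^-6 M.
pH = −log(3.67 × 10^-6) = 5.44

pH = 5.44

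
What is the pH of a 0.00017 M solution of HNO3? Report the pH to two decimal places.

pH = 3.77

HNO3 is a strong acid and dissociates completely, so [H+] = 0.00017 M.
pH = -log(0.00017) = 3.77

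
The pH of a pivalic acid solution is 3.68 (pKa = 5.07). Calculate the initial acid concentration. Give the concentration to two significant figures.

C₀ = 5.3 × 10^-3 M

[H+] = 10^(-3.68) = 2.09 × 10^-4 M = x
Ka = 10^(−5.07) = 8.51 × 10^-6
Ka = x²/(C₀ − x) ⇒ C₀ = x + x²/Ka
C₀ = 2.09 × 10^-4 + (2.09 × 10^-4)²/(8.51 × 10^-6) = 5.34 × 10^-3 M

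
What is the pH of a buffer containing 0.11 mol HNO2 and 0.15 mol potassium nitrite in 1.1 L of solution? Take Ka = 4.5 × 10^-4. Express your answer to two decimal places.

pH = 3.48

pKa = −log(4.5 × 10^-4) = 3.347
pH = pKa + log([A⁻]/[HA]) = 3.347 + log(0.15/0.11)
pH = 3.347 + (+0.135) = 3.48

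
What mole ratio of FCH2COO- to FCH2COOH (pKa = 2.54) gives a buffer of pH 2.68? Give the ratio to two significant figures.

pH = pKa + log(r) ⇒ log(r) = 2.68 − 2.54 = +0.14
r = [FCH2COO-]/[FCH2COOH] = 10^(+0.14) = 1.38

ratio = 1.4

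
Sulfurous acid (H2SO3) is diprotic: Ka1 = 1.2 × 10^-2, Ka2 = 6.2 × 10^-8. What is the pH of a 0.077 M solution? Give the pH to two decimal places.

pH = 1.60

Ka1 ≫ Ka2, so treat the first dissociation as the only significant source of H+.
Ka1 = x²/(0.077 − x) = 1.2 × 10^-2
Solving the quadratic: x = (−Ka1 + √(Ka1² + 4·Ka1·C₀))/2 = 2.50 × 10^-2 M
pH = −log(2.50 × 10^-2) = 1.60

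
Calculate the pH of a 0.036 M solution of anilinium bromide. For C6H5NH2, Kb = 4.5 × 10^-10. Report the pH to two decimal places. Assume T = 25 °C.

pH = 3.05

C6H5NH3+ is the conjugate acid of the weak base C6H5NH2.
Ka = Kw/Kb = 1.0×10^-14 / 4.5 × 10^-10 = 2.22 × 10^-5
Ka = x²/(0.036 − x) = 2.22 × 10^-5
Since Ka ≪ C₀, x ≈ √(Ka·C₀) = 8.94 × 10^-4 M.
(x/C₀ = 2.5% < 5%, so the approximation holds.)
pH = −log[H+] = −log(8.94 × 10^-4) = 3.05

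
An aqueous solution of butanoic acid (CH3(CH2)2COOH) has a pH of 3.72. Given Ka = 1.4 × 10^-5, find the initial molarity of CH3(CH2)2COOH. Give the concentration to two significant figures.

C₀ = 2.8 × 10^-3 M

[H+] = 10^(-3.72) = 1.91 × 10^-4 M = x
Ka = x²/(C₀ − x) ⇒ C₀ = x + x²/Ka
C₀ = 1.91 × 10^-4 + (1.91 × 10^-4)²/(1.4 × 10^-5) = 2.80 × 10^-3 M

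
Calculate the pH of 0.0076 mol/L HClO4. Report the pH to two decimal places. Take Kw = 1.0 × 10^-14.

HClO4 is a strong acid and dissociates completely, so [H+] = 0.0076 M.
pH = -log(0.0076) = 2.12

pH = 2.12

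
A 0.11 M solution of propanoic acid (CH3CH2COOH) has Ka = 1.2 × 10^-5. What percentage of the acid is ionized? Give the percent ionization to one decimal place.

1.0%

CH3CH2COOH ⇌ CH3CH2COO- + H+; let x = [H+] at equilibrium.
x ≈ √(Ka·C₀) = √(1.2 × 10^-5 × 0.11) = 1.15 × 10^-3 M
% ionization = x/C₀ × 100% = 1.15 × 10^-3/0.11 × 100% = 1.0%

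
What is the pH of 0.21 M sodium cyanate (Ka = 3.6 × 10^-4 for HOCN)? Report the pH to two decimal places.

pH = 8.38

OCN- is the conjugate base of the weak acid HOCN.
Kb = Kw/Ka = 1.0×10^-14 / 3.6 × 10^-4 = 2.78 × 10^-11
From the ICE table, Kb = [OH-]²/(0.21 − [OH-]) = 2.78 × 10^-11.
Since Kb ≪ C₀, [OH-] ≈ √(Kb·C₀) = 2.42 × 10^-6 M.
Check: 0.0012% ionized — well under 5%, approximation valid.
pOH = 5.62, so pH = 14.00 − pOH = 8.38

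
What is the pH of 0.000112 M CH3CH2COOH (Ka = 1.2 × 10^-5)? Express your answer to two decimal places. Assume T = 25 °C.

CH3CH2COOH ⇌ CH3CH2COO- + H+
Let x = [H+] at equilibrium. Ka = x²/(0.000112 − x).
x is not negligible relative to C₀; solve x² + 1.2e-05·x − 1.34e-09 = 0.
x = (−Ka + √(Ka² + 4·Ka·C₀))/2 = 3.11 × 10^-5 M
pH = −log[H+] = −log(3.11 × 10^-5) = 4.51

pH = 4.51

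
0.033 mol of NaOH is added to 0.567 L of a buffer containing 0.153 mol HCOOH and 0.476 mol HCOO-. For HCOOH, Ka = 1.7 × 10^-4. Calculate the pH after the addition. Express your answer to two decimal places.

pH = 4.40

OH- converts HCOOH to HCOO-: HCOOH → 0.12 mol, HCOO- → 0.509 mol.
pKa = −log(1.7 × 10^-4) = 3.770
pH = pKa + log([A⁻]/[HA]) = 3.770 + log(0.509/0.12) = 3.770 +0.628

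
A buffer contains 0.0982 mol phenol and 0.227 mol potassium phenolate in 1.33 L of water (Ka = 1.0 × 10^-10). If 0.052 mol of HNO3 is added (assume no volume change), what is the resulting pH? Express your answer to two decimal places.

Added H+ converts C6H5O- to C6H5OH: C6H5OH → 0.15 mol, C6H5O- → 0.175 mol.
pKa = −log(1.0 × 10^-10) = 10.000
Henderson–Hasselbalch with mole ratio 0.175/0.15: pH = 10.000 + (+0.067)

pH = 10.07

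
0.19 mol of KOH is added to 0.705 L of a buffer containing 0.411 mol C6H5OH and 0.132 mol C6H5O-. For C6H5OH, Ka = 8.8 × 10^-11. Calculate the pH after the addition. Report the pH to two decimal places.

After neutralization: n(C6H5OH) = 0.221 mol, n(C6H5O-) = 0.322 mol.
pKa = −log(8.8 × 10^-11) = 10.056
Henderson–Hasselbalch with mole ratio 0.322/0.221: pH = 10.056 + (+0.163)

pH = 10.22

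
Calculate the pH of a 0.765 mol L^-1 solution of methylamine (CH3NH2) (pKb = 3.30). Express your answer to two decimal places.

pH = 12.29

CH3NH2 + H2O ⇌ CH3NH3+ + OH-
Kb = 10^(−3.30) = 5.01 × 10^-4
From the ICE table, Kb = [OH-]²/(0.765 − [OH-]) = 5.01 × 10^-4.
Since Kb ≪ C₀, [OH-] ≈ √(Kb·C₀) = 1.96 × 10^-2 M.
([OH-]/C₀ = 2.6% < 5%, so the approximation holds.)
pOH = 1.71, so pH = 14.00 − pOH = 12.29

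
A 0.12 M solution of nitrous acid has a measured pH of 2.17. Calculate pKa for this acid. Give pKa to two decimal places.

pKa = 3.39

[H+] = 10^(-2.17) = 6.76 × 10^-3 M
At equilibrium [HA] = 0.12 − 6.76 × 10^-3 = 1.13 × 10^-1 M
Ka = [H+][A-]/[HA] = (6.76 × 10^-3)² / 1.13 × 10^-1 = 4.04 × 10^-4
pKa = -log(4.04 × 10^-4) = 3.39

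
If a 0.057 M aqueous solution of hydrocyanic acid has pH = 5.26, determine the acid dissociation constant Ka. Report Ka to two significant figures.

[H+] = 10^(-5.26) = 5.50 × 10^-6 M
At equilibrium [HA] = 0.057 − 5.50 × 10^-6 = 5.70 × 10^-2 M
Ka = [H+][A-]/[HA] = (5.50 × 10^-6)² / 5.70 × 10^-2 = 5.3 × 10^-10

Ka = 5.3 × 10^-10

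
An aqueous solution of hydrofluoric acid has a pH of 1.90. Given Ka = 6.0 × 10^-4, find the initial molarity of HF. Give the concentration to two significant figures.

C₀ = 2.8 × 10^-1 M

[H+] = 10^(-1.90) = 1.26 × 10^-2 M = x
Ka = x²/(C₀ − x) ⇒ C₀ = x + x²/Ka
C₀ = 1.26 × 10^-2 + (1.26 × 10^-2)²/(6.0 × 10^-4) = 2.77 × 10^-1 M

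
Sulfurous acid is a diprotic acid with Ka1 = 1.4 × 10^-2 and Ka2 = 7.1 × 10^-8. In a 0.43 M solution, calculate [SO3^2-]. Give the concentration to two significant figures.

First ionization gives [H+] ≈ [HSO3-] = 7.09 × 10^-2 M.
Second step: Ka2 = [H+][SO3^2-]/[HSO3-] ≈ [SO3^2-] (since [H+] ≈ [HSO3-]).
So [SO3^2-] ≈ Ka2.

7.1 × 10^-8 M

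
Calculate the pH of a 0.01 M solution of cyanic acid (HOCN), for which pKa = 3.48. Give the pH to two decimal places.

HOCN ⇌ OCN- + H+
Ka = 10^(−3.48) = 3.31 × 10^-4
Ka = x²/(0.01 − x) = 3.31 × 10^-4
x is not negligible relative to C₀; solve x² + 0.000331·x − 3.31e-06 = 0.
x = [−0.000331 + √(0.000331² + 1.32e-05)]/2 = 1.66 × 10^-3 M
pH = −log(1.66 × 10^-3) = 2.78

pH = 2.78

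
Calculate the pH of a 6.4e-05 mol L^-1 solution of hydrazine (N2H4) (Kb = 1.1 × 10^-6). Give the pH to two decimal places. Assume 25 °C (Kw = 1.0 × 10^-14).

pH = 8.90

N2H4 + H2O ⇌ N2H5+ + OH-
Let x = [OH-] at equilibrium. Kb = x²/(6.4e-05 − x).
Here C₀/Kb ≈ 58.2, so the small-x approximation fails. Use the quadratic:
x = (−Kb + √(Kb² + 4·Kb·C₀))/2 = 7.86 × 10^-6 M
pOH = −log(7.86 × 10^-6) = 5.10; pH = 14.00 − 5.10 = 8.90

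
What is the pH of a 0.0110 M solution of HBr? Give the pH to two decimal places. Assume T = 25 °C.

HBr is a strong acid and dissociates completely, so [H+] = 0.0110 M.
pH = -log(0.011) = 1.96

pH = 1.96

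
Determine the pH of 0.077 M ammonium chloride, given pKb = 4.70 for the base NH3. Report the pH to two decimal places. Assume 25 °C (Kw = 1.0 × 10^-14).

pH = 5.21

NH4+ is the conjugate acid of the weak base NH3.
Kb = 10^(−4.70) = 2.00 × 10^-5
Ka = Kw/Kb = 1.0×10^-14 / 2.00 × 10^-5 = 5.00 × 10^-10
Ka = x²/(0.077 − x) = 5.00 × 10^-10
Since Ka ≪ C₀, x ≈ √(Ka·C₀) = 6.20 × 10^-6 M.
(x/C₀ = 0.0081% < 5%, so the approximation holds.)
pH = −log[H+] = −log(6.20 × 10^-6) = 5.21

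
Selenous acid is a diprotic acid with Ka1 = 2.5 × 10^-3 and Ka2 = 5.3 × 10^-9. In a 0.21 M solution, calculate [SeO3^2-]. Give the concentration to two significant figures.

First ionization gives [H+] ≈ [HSeO3-] = 2.17 × 10^-2 M.
Second step: Ka2 = [H+][SeO3^2-]/[HSeO3-] ≈ [SeO3^2-] (since [H+] ≈ [HSeO3-]).
So [SeO3^2-] ≈ Ka2.

5.3 × 10^-9 M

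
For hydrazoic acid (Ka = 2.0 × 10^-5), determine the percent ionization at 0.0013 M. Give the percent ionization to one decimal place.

11.7%

HN3 ⇌ N3- + H+; let x = [H+] at equilibrium.
Solve x² + 2e-05x − 2.6e-08 = 0 → x = 1.52 × 10^-4 M
Fraction ionized = 1.52 × 10^-4 / 0.0013 = 0.1169 → 11.7%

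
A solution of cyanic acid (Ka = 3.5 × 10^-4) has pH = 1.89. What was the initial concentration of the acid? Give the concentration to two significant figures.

C₀ = 4.9 × 10^-1 M

[H+] = 10^(-1.89) = 1.29 × 10^-2 M = x
Ka = x²/(C₀ − x) ⇒ C₀ = x + x²/Ka
C₀ = 1.29 × 10^-2 + (1.29 × 10^-2)²/(3.5 × 10^-4) = 4.88 × 10^-1 M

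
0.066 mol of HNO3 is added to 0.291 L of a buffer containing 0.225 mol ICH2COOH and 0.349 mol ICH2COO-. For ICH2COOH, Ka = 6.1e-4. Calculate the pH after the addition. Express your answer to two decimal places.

pH = 3.20

Added H+ converts ICH2COO- to ICH2COOH: ICH2COOH → 0.291 mol, ICH2COO- → 0.283 mol.
pKa = −log(6.1 × 10^-4) = 3.215
pH = pKa + log([A⁻]/[HA]) = 3.215 + log(0.283/0.291) = 3.215 -0.012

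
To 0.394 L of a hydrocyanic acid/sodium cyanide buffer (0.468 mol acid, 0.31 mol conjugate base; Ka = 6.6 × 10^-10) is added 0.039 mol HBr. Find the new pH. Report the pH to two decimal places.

pH = 8.91

Added H+ converts CN- to HCN: HCN → 0.507 mol, CN- → 0.271 mol.
pKa = −log(6.6 × 10^-10) = 9.180
pH = pKa + log([A⁻]/[HA]) = 9.180 + log(0.271/0.507) = 9.180 -0.272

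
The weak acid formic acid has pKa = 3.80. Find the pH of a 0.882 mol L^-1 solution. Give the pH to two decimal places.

HCOOH ⇌ HCOO- + H+
Ka = 10^(−3.80) = 1.58 × 10^-4
Ka = x²/(0.882 − x) = 1.58 × 10^-4
Since Ka ≪ C₀, x ≈ √(Ka·C₀) = 1.18 × 10^-2 M.
Check: 1.3% ionized — well under 5%, approximation valid.
pH = −log(1.18 × 10^-2) = 1.93

pH = 1.93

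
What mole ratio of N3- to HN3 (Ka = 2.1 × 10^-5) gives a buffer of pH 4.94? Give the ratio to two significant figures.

ratio = 1.8

pKa = -log(2.1 × 10^-5) = 4.678
pH = pKa + log(r) ⇒ log(r) = 4.94 − 4.678 = +0.262
r = [N3-]/[HN3] = 10^(+0.262) = 1.83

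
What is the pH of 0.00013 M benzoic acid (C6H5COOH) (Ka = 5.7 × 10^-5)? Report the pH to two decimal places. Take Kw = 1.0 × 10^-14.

pH = 4.21

C6H5COOH ⇌ C6H5COO- + H+
From the ICE table, Ka = [H+]²/(0.00013 − [H+]) = 5.7 × 10^-5.
[H+] is not negligible relative to C₀; solve [H+]² + 5.7e-05·[H+] − 7.41e-09 = 0.
[H+] = [−5.7e-05 + √(5.7e-05² + 2.96e-08)]/2 = 6.22 × 10^-5 M
pH = −log(6.22 × 10^-5) = 4.21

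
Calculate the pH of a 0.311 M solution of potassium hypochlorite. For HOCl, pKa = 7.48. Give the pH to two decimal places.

OCl- is the conjugate base of the weak acid HOCl.
Ka = 10^(−7.48) = 3.31 × 10^-8
Kb = Kw/Ka = 1.0×10^-14 / 3.31 × 10^-8 = 3.02 × 10^-7
Kb = [OH-]²/(0.311 − [OH-]) = 3.02 × 10^-7
Assume [OH-] ≪ 0.311: [OH-] ≈ √(3.02 × 10^-7 × 0.311) = 3.06 × 10^-4 M
pOH = −log(3.06 × 10^-4) = 3.51; pH = 14.00 − 3.51 = 10.49

pH = 10.49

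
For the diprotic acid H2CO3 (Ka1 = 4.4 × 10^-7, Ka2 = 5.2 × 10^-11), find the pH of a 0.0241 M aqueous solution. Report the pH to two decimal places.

pH = 3.99

Since Ka1 ≫ Ka2, the first ionization dominates [H+].
Ka1 = x²/(0.0241 − x) = 4.4 × 10^-7
x ≈ √(4.4 × 10^-7 × 0.0241) = 1.03 × 10^-4 M
pH = −log(1.03 × 10^-4) = 3.99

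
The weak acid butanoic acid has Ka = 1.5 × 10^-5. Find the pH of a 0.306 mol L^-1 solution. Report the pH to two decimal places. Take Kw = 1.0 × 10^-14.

pH = 2.67

CH3(CH2)2COOH ⇌ CH3(CH2)2COO- + H+
From the ICE table, Ka = x²/(0.306 − x) = 1.5 × 10^-5.
Assume x ≪ 0.306: x ≈ √(1.5 × 10^-5 × 0.306) = 2.14 × 10^-3 M
pH = −log[H+] = −log(2.14 × 10^-3) = 2.67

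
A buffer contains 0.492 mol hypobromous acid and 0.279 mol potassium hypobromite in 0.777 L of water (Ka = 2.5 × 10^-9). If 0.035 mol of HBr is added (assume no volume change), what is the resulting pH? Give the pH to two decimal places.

pH = 8.27

After neutralization: n(HOBr) = 0.527 mol, n(OBr-) = 0.244 mol.
pKa = −log(2.5 × 10^-9) = 8.602
Henderson–Hasselbalch with mole ratio 0.244/0.527: pH = 8.602 + (-0.334)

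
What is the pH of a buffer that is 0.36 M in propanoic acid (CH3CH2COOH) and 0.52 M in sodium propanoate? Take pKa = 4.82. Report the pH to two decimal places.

Henderson–Hasselbalch: pH = pKa + log([CH3CH2COO-]/[CH3CH2COOH]) = 4.82 + log(0.52/0.36)
pH = 4.82 + (+0.160) = 4.98

pH = 4.98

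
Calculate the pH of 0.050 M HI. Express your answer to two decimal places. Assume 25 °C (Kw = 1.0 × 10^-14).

HI is a strong acid and dissociates completely, so [H+] = 0.050 M.
pH = -log(0.05) = 1.30

pH = 1.30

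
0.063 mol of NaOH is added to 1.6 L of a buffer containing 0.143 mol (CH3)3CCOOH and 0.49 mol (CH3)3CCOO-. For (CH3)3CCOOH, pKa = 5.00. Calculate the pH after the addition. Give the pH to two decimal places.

pH = 5.84

After neutralization: n((CH3)3CCOOH) = 0.08 mol, n((CH3)3CCOO-) = 0.553 mol.
pH = pKa + log(n_(CH3)3CCOO-/n_(CH3)3CCOOH) = 5.00 + log(0.553/0.08) = 5.00 + (+0.840)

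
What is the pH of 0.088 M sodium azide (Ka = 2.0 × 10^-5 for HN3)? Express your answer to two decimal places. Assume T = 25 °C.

pH = 8.82

N3- is the conjugate base of the weak acid HN3.
Kb = Kw/Ka = 1.0×10^-14 / 2.0 × 10^-5 = 5.00 × 10^-10
From the ICE table, Kb = [OH-]²/(0.088 − [OH-]) = 5.00 × 10^-10.
Since Kb ≪ C₀, [OH-] ≈ √(Kb·C₀) = 6.63 × 10^-6 M.
Check: 0.0075% ionized — well under 5%, approximation valid.
pOH = 5.18, so pH = 14.00 − pOH = 8.82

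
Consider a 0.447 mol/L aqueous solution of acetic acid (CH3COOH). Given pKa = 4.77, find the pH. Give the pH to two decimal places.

CH3COOH ⇌ CH3COO- + H+
Ka = 10^(−4.77) = 1.70 × 10^-5
Let x = [H+] at equilibrium. Ka = x²/(0.447 − x).
Assume x ≪ 0.447: x ≈ √(1.70 × 10^-5 × 0.447) = 2.76 × 10^-3 M
Check: 0.62% ionized — well under 5%, approximation valid.
pH = −log(2.76 × 10^-3) = 2.56

pH = 2.56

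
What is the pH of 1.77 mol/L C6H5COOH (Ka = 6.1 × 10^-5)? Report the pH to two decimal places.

C6H5COOH ⇌ C6H5COO- + H+
Ka = [H+]²/(1.77 − [H+]) = 6.1 × 10^-5
Assume [H+] ≪ 1.77: [H+] ≈ √(6.1 × 10^-5 × 1.77) = 1.04 × 10^-2 M
pH = −log[H+] = −log(1.04 × 10^-2) = 1.98

pH = 1.98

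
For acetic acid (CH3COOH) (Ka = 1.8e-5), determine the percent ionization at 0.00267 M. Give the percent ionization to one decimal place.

CH3COOH ⇌ CH3COO- + H+; let x = [H+] at equilibrium.
Ka = x²/(C₀ − x); solving the quadratic gives x = 2.10 × 10^-4 M.
Fraction ionized = 2.10 × 10^-4 / 0.00267 = 0.0787 → 7.9%

7.9%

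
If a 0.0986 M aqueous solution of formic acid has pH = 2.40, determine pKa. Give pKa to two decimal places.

[H+] = 10^(-2.40) = 3.98 × 10^-3 M
At equilibrium [HA] = 0.0986 − 3.98 × 10^-3 = 9.46 × 10^-2 M
Ka = [H+][A-]/[HA] = (3.98 × 10^-3)² / 9.46 × 10^-2 = 1.67 × 10^-4
pKa = -log(1.67 × 10^-4) = 3.78

pKa = 3.78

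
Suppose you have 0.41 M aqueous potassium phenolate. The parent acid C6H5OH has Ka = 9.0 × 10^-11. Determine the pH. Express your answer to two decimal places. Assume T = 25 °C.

pH = 11.83

C6H5O- is the conjugate base of the weak acid C6H5OH.
Kb = Kw/Ka = 1.0×10^-14 / 9.0 × 10^-11 = 1.11 × 10^-4
From the ICE table, Kb = [OH-]²/(0.41 − [OH-]) = 1.11 × 10^-4.
Neglecting [OH-] in the denominator: [OH-] = √(1.11 × 10^-4 × 0.41) = 6.75 × 10^-3 M
pOH = −log(6.75 × 10^-3) = 2.17; pH = 14.00 − 2.17 = 11.83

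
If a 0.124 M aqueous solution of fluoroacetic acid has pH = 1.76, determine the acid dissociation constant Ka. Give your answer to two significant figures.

[H+] = 10^(-1.76) = 1.74 × 10^-2 M
At equilibrium [HA] = 0.124 − 1.74 × 10^-2 = 1.07 × 10^-1 M
Ka = [H+][A-]/[HA] = (1.74 × 10^-2)² / 1.07 × 10^-1 = 2.8 × 10^-3

Ka = 2.8 × 10^-3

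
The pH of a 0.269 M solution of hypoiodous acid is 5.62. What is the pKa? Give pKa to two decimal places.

[H+] = 10^(-5.62) = 2.40 × 10^-6 M
At equilibrium [HA] = 0.269 − 2.40 × 10^-6 = 2.69 × 10^-1 M
Ka = [H+][A-]/[HA] = (2.40 × 10^-6)² / 2.69 × 10^-1 = 2.14 × 10^-11
pKa = -log(2.14 × 10^-11) = 10.67

pKa = 10.67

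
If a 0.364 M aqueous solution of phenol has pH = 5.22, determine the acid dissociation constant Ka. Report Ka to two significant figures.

[H+] = 10^(-5.22) = 6.03 × 10^-6 M
At equilibrium [HA] = 0.364 − 6.03 × 10^-6 = 3.64 × 10^-1 M
Ka = [H+][A-]/[HA] = (6.03 × 10^-6)² / 3.64 × 10^-1 = 1.0 × 10^-10

Ka = 1.0 × 10^-10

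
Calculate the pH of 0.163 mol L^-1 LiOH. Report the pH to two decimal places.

pH = 13.21

LiOH is a strong base; [OH-] = 0.163 M.
pOH = -log(0.163) = 0.79
pH = 14.00 - 0.79 = 13.21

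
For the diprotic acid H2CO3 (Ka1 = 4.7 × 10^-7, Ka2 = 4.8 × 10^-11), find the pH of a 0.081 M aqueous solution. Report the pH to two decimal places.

Ka1 ≫ Ka2, so treat the first dissociation as the only significant source of H+.
Ka1 = x²/(0.081 − x) = 4.7 × 10^-7
x ≈ √(4.7 × 10^-7 × 0.081) = 1.95 × 10^-4 M
pH = −log(1.95 × 10^-4) = 3.71

pH = 3.71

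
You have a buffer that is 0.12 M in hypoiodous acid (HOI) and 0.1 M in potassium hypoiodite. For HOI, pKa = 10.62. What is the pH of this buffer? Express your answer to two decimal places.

Using pH = pKa + log([base]/[acid]) with [base]/[acid] = 0.1/0.12:
pH = 10.62 + (-0.079) = 10.54

pH = 10.54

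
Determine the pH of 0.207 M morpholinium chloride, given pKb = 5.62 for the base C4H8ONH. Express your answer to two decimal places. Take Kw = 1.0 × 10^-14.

C4H8ONH2+ is the conjugate acid of the weak base C4H8ONH.
Kb = 10^(−5.62) = 2.40 × 10^-6
Ka = Kw/Kb = 1.0×10^-14 / 2.40 × 10^-6 = 4.17 × 10^-9
Let x = [H+] at equilibrium. Ka = x²/(0.207 − x).
Assume x ≪ 0.207: x ≈ √(4.17 × 10^-9 × 0.207) = 2.94 × 10^-5 M
pH = −log[H+] = −log(2.94 × 10^-5) = 4.53

pH = 4.53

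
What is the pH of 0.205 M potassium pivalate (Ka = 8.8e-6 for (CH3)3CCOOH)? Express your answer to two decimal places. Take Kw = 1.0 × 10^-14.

pH = 9.18

(CH3)3CCOO- is the conjugate base of the weak acid (CH3)3CCOOH.
Kb = Kw/Ka = 1.0×10^-14 / 8.8 × 10^-6 = 1.14 × 10^-9
Kb = x²/(0.205 − x) = 1.14 × 10^-9
Assume x ≪ 0.205: x ≈ √(1.14 × 10^-9 × 0.205) = 1.53 × 10^-5 M
pOH = −log(1.53 × 10^-5) = 4.82; pH = 14.00 − 4.82 = 9.18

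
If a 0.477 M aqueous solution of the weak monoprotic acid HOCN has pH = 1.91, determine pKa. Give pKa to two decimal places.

pKa = 3.49

[H+] = 10^(-1.91) = 1.23 × 10^-2 M
At equilibrium [HA] = 0.477 − 1.23 × 10^-2 = 4.65 × 10^-1 M
Ka = [H+][A-]/[HA] = (1.23 × 10^-2)² / 4.65 × 10^-1 = 3.25 × 10^-4
pKa = -log(3.25 × 10^-4) = 3.49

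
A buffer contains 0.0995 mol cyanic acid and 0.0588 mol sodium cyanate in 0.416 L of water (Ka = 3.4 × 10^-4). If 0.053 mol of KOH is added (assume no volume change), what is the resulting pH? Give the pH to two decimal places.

OH- converts HOCN to OCN-: HOCN → 0.0465 mol, OCN- → 0.112 mol.
pKa = −log(3.4 × 10^-4) = 3.469
pH = pKa + log([A⁻]/[HA]) = 3.469 + log(0.112/0.0465) = 3.469 +0.382

pH = 3.85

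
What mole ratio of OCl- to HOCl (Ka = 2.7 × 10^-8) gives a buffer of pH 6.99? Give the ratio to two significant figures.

ratio = 0.26

pKa = -log(2.7 × 10^-8) = 7.569
pH = pKa + log(r) ⇒ log(r) = 6.99 − 7.569 = -0.579
r = [OCl-]/[HOCl] = 10^(-0.579) = 0.264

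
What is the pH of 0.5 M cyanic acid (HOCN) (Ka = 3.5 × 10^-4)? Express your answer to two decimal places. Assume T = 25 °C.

HOCN ⇌ OCN- + H+
From the ICE table, Ka = x²/(0.5 − x) = 3.5 × 10^-4.
Since Ka ≪ C₀, x ≈ √(Ka·C₀) = 1.32 × 10^-2 M.
(x/C₀ = 2.6% < 5%, so the approximation holds.)
pH = −log[H+] = −log(1.32 × 10^-2) = 1.88

pH = 1.88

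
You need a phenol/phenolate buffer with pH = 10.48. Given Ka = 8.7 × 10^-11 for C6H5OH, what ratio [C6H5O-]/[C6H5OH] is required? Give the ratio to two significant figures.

ratio = 2.6

pKa = -log(8.7 × 10^-11) = 10.060
pH = pKa + log(r) ⇒ log(r) = 10.48 − 10.060 = +0.420
r = [C6H5O-]/[C6H5OH] = 10^(+0.420) = 2.63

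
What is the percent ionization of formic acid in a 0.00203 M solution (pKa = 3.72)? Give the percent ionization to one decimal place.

HCOOH ⇌ HCOO- + H+; let x = [H+] at equilibrium.
Ka = 10^(−3.72) = 1.91 × 10^-4
Ka = x²/(C₀ − x); solving the quadratic gives x = 5.34 × 10^-4 M.
% ionization = x/C₀ × 100% = 5.34 × 10^-4/0.00203 × 100% = 26.3%

26.3%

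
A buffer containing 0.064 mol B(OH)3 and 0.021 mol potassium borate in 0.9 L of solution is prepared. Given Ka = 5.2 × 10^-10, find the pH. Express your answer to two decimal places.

pKa = −log(5.2 × 10^-10) = 9.284
Henderson–Hasselbalch: pH = pKa + log([B(OH)4-]/[B(OH)3]) = 9.284 + log(0.021/0.064)
pH = 9.284 + (-0.484) = 8.80

pH = 8.80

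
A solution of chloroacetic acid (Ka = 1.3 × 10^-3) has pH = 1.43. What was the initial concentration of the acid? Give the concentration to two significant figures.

C₀ = 1.1 M

[H+] = 10^(-1.43) = 3.72 × 10^-2 M = x
Ka = x²/(C₀ − x) ⇒ C₀ = x + x²/Ka
C₀ = 3.72 × 10^-2 + (3.72 × 10^-2)²/(1.3 × 10^-3) = 1.10 M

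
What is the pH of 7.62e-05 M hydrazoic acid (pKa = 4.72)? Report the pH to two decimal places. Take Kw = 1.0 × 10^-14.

HN3 ⇌ N3- + H+
Ka = 10^(−4.72) = 1.91 × 10^-5
Ka = x²/(7.62e-05 − x) = 1.91 × 10^-5
x is not negligible relative to C₀; solve x² + 1.91e-05·x − 1.46e-09 = 0.
x = [−1.91e-05 + √(1.91e-05² + 5.82e-09)]/2 = 2.98 × 10^-5 M
pH = −log(2.98 × 10^-5) = 4.53

pH = 4.53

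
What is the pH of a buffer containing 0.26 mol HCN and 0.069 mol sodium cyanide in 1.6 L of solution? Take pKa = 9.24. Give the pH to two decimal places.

pH = 8.66

Henderson–Hasselbalch: pH = pKa + log([CN-]/[HCN]) = 9.24 + log(0.069/0.26)
pH = 9.24 + (-0.576) = 8.66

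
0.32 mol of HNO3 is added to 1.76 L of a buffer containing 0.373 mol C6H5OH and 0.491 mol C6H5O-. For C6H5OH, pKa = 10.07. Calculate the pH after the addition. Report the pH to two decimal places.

Added H+ converts C6H5O- to C6H5OH: C6H5OH → 0.693 mol, C6H5O- → 0.171 mol.
pH = pKa + log(n_C6H5O-/n_C6H5OH) = 10.07 + log(0.171/0.693) = 10.07 + (-0.608)

pH = 9.46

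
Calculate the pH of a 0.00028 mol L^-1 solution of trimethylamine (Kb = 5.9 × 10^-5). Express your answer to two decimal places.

(CH3)3N + H2O ⇌ (CH3)3NH+ + OH-
From the ICE table, Kb = [OH-]²/(0.00028 − [OH-]) = 5.9 × 10^-5.
Here C₀/Kb ≈ 4.75, so the small-[OH-] approximation fails. Use the quadratic:
[OH-] = [−5.9e-05 + √(5.9e-05² + 6.61e-08)]/2 = 1.02 × 10^-4 M
pOH = 3.99, so pH = 14.00 − pOH = 10.01

pH = 10.01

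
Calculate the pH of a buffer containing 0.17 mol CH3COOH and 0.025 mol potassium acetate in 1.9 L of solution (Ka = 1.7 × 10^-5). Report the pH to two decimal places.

pKa = −log(1.7 × 10^-5) = 4.770
Henderson–Hasselbalch: pH = pKa + log([CH3COO-]/[CH3COOH]) = 4.770 + log(0.025/0.17)
pH = 4.770 + (-0.833) = 3.94

pH = 3.94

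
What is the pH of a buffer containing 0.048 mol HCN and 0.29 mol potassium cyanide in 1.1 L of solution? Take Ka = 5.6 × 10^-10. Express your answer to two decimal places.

pH = 10.03

pKa = −log(5.6 × 10^-10) = 9.252
pH = pKa + log([A⁻]/[HA]) = 9.252 + log(0.29/0.048)
pH = 9.252 + (+0.781) = 10.03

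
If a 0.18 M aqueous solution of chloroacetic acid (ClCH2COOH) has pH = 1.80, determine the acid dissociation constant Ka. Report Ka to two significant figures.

Ka = 1.5 × 10^-3

[H+] = 10^(-1.80) = 1.58 × 10^-2 M
At equilibrium [HA] = 0.18 − 1.58 × 10^-2 = 1.64 × 10^-1 M
Ka = [H+][A-]/[HA] = (1.58 × 10^-2)² / 1.64 × 10^-1 = 1.5 × 10^-3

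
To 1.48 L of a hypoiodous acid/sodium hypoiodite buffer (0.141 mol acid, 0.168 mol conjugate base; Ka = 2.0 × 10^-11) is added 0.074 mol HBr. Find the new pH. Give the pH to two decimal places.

After neutralization: n(HOI) = 0.215 mol, n(OI-) = 0.094 mol.
pKa = −log(2.0 × 10^-11) = 10.699
pH = pKa + log([A⁻]/[HA]) = 10.699 + log(0.094/0.215) = 10.699 -0.359

pH = 10.34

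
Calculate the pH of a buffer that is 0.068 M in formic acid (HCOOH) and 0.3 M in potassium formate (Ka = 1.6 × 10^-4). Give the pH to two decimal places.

pKa = −log(1.6 × 10^-4) = 3.796
pH = pKa + log([A⁻]/[HA]) = 3.796 + log(0.3/0.068)
pH = 3.796 + (+0.645) = 4.44

pH = 4.44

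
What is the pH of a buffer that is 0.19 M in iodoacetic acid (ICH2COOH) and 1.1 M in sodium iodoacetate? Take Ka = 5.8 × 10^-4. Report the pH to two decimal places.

pKa = −log(5.8 × 10^-4) = 3.237
Using pH = pKa + log([base]/[acid]) with [base]/[acid] = 1.1/0.19:
pH = 3.237 + (+0.763) = 4.00

pH = 4.00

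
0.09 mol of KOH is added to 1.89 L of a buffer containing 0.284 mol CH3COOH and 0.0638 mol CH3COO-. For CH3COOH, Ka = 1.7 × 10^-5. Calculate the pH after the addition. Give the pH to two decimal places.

pH = 4.67

OH- converts CH3COOH to CH3COO-: CH3COOH → 0.194 mol, CH3COO- → 0.154 mol.
pKa = −log(1.7 × 10^-5) = 4.770
pH = pKa + log(n_CH3COO-/n_CH3COOH) = 4.770 + log(0.154/0.194) = 4.770 + (-0.100)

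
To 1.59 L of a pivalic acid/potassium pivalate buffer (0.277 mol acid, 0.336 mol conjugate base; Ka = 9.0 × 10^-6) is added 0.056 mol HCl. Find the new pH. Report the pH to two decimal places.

pH = 4.97

Added H+ converts (CH3)3CCOO- to (CH3)3CCOOH: (CH3)3CCOOH → 0.333 mol, (CH3)3CCOO- → 0.28 mol.
pKa = −log(9.0 × 10^-6) = 5.046
Henderson–Hasselbalch with mole ratio 0.28/0.333: pH = 5.046 + (-0.075)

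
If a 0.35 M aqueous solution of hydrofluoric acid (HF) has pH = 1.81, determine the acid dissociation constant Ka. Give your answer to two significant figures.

Ka = 7.2 × 10^-4

[H+] = 10^(-1.81) = 1.55 × 10^-2 M
At equilibrium [HA] = 0.35 − 1.55 × 10^-2 = 3.34 × 10^-1 M
Ka = [H+][A-]/[HA] = (1.55 × 10^-2)² / 3.34 × 10^-1 = 7.2 × 10^-4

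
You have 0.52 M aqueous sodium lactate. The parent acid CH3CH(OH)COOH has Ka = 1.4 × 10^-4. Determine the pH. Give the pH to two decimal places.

CH3CH(OH)COO- is the conjugate base of the weak acid CH3CH(OH)COOH.
Kb = Kw/Ka = 1.0×10^-14 / 1.4 × 10^-4 = 7.14 × 10^-11
Kb = [OH-]²/(0.52 − [OH-]) = 7.14 × 10^-11
Assume [OH-] ≪ 0.52: [OH-] ≈ √(7.14 × 10^-11 × 0.52) = 6.09 × 10^-6 M
pOH = −log(6.09 × 10^-6) = 5.22; pH = 14.00 − 5.22 = 8.78

pH = 8.78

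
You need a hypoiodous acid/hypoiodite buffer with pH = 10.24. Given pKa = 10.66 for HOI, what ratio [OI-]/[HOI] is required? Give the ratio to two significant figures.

ratio = 0.38

pH = pKa + log(r) ⇒ log(r) = 10.24 − 10.66 = -0.42
r = [OI-]/[HOI] = 10^(-0.42) = 0.38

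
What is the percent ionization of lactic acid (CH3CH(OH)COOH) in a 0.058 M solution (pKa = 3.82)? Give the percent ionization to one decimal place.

5.0%

CH3CH(OH)COOH ⇌ CH3CH(OH)COO- + H+; let x = [H+] at equilibrium.
Ka = 10^(−3.82) = 1.51 × 10^-4
Ka = x²/(C₀ − x); solving the quadratic gives x = 2.88 × 10^-3 M.
Fraction ionized = 2.88 × 10^-3 / 0.058 = 0.0497 → 5.0%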